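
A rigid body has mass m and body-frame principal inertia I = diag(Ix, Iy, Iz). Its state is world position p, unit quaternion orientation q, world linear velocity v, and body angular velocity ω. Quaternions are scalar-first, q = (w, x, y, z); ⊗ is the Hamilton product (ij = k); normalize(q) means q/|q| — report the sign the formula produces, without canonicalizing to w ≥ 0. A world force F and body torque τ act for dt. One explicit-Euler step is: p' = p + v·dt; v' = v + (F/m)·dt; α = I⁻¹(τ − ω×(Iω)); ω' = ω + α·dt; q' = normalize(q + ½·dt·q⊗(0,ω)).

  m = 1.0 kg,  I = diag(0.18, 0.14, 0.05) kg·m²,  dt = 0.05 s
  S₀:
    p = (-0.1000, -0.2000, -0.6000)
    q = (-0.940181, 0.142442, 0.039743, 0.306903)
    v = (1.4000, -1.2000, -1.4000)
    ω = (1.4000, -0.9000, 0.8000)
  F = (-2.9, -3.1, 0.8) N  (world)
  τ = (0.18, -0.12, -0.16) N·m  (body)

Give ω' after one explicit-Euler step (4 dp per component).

precession coupling ω×(Iω) = (0.0648, 0.1456, 0.0504)
(τ − ω×Iω)/I = (0.6400, -1.8971, -4.2080)
ω' = ω + α·dt = (1.4320, -0.9949, 0.5896)

ω' = (1.4320, -0.9949, 0.5896)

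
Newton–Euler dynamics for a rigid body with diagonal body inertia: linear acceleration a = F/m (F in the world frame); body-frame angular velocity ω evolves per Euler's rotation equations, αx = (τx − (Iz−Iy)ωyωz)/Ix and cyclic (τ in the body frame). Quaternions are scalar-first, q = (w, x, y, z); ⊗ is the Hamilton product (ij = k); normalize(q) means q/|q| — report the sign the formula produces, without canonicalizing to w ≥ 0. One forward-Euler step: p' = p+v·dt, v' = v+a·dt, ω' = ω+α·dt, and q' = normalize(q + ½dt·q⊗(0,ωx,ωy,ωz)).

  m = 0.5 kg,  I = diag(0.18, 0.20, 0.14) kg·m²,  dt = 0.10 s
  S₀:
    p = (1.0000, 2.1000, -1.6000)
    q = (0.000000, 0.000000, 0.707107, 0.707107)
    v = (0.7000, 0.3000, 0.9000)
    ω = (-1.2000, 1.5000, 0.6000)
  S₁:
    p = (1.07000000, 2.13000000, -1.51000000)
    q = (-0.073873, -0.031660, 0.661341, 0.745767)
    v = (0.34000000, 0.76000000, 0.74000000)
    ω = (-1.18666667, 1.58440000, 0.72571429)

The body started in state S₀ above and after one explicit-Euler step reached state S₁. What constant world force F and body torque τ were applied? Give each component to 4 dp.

Δω = ω₁−ω₀ = (0.01333333, 0.08440000, 0.12571429)
ω₀×(Iω₀) = (-0.0540, -0.0288, -0.0360)
applied torque τ = (-0.0300, 0.1400, 0.1400)
Δv = v₁−v₀ = (-0.36000000, 0.46000000, -0.16000000)
applied force F = (-1.8000, 2.3000, -0.8000)

F = (-1.8000, 2.3000, -0.8000)
τ = (-0.0300, 0.1400, 0.1400)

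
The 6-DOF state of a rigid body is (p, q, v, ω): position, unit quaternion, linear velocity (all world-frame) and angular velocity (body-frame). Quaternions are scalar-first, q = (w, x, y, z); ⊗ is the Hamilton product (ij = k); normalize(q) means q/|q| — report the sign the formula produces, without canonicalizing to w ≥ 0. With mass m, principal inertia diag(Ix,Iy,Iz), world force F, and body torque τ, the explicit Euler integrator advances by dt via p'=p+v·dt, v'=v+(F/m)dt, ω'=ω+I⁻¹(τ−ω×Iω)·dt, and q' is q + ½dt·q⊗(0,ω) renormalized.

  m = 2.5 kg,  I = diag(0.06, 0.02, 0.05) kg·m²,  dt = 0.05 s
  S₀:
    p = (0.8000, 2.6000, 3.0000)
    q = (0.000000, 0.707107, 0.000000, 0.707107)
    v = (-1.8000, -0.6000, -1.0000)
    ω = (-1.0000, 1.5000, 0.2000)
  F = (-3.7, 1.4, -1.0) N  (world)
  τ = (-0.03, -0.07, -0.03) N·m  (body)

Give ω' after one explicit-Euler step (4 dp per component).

ω' = (-1.0325, 1.3300, 0.1100)

angular accel α = (-0.6500, -3.4000, -1.8000)
ω' = ω + α·dt = (-1.0325, 1.3300, 0.1100)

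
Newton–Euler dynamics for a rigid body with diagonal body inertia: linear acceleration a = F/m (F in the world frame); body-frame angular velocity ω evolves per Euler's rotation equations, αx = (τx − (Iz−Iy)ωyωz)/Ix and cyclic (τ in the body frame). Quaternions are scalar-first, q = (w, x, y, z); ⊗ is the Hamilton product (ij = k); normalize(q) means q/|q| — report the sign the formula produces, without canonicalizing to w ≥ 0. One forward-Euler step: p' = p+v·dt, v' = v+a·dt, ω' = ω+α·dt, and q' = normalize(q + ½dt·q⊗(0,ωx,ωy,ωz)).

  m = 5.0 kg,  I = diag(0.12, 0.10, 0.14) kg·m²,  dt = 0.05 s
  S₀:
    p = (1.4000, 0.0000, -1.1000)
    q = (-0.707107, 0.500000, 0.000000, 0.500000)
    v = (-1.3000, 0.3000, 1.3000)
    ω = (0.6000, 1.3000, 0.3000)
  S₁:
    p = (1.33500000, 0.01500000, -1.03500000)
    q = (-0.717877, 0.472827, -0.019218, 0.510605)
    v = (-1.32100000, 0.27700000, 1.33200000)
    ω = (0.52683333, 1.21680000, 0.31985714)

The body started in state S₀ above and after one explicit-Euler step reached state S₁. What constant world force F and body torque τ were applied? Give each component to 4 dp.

F = (-2.1000, -2.3000, 3.2000)
τ = (-0.1600, -0.1700, 0.0400)

ω₁ − ω₀ = (-0.07316667, -0.08320000, 0.01985714)
precession coupling = (0.0156, -0.0036, -0.0156)
τ = I·(Δω/dt) + ω₀×(Iω₀) = (-0.1600, -0.1700, 0.0400)
v₁ − v₀ = (-0.02100000, -0.02300000, 0.03200000)
m·(v₁−v₀)/dt = (-2.1000, -2.3000, 3.2000)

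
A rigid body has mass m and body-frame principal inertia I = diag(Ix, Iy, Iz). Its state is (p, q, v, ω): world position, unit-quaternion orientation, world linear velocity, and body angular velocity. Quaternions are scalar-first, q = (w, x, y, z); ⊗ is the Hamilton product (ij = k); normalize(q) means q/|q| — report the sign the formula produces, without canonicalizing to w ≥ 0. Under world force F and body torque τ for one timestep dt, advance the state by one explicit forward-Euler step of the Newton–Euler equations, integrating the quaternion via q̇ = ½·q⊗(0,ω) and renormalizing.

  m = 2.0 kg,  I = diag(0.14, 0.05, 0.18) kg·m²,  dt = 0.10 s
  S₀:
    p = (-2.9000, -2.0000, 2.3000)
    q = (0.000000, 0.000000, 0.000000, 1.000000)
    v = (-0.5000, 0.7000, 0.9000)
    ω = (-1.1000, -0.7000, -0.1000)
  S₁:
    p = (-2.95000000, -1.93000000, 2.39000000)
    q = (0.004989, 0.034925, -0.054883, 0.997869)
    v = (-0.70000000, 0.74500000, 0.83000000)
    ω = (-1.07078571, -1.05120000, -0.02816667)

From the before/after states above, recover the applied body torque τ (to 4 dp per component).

τ = (0.0500, -0.1800, 0.0600)

ω₁ − ω₀ = (0.02921429, -0.35120000, 0.07183333)
applied torque τ = (0.0500, -0.1800, 0.0600)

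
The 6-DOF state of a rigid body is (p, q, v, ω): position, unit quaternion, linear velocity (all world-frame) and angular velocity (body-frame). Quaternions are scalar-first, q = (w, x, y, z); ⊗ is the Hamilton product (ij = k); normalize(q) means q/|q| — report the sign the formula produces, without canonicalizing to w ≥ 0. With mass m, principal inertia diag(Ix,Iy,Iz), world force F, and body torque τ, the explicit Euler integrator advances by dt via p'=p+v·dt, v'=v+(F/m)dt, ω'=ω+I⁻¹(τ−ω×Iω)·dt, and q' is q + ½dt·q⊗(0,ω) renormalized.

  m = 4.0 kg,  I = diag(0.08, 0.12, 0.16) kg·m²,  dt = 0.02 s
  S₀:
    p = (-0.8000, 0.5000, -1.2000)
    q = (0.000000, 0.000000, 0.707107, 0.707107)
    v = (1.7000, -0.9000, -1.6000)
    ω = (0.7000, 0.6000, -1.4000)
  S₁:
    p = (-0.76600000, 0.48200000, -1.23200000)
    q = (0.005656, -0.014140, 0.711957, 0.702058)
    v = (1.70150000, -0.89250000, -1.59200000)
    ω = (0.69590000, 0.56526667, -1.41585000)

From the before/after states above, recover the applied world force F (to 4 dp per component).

F = (0.3000, 1.5000, 1.6000)

velocity change Δv = (0.00150000, 0.00750000, 0.00800000)
applied force F = (0.3000, 1.5000, 1.6000)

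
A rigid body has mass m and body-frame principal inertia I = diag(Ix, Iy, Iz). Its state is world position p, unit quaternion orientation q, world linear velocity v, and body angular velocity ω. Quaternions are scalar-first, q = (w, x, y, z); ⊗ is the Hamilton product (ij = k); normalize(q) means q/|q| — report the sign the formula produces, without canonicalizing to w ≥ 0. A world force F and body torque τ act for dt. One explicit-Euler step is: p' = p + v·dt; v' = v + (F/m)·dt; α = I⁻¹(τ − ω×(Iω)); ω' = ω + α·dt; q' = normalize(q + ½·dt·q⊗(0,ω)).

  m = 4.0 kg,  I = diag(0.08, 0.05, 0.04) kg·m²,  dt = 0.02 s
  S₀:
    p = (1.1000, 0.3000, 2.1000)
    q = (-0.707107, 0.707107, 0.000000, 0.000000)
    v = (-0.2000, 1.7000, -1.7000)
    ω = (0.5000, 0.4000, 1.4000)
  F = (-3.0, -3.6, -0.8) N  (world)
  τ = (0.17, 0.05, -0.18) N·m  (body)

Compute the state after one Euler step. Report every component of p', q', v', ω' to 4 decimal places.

gyro term ω×Iω = (-0.0056, 0.0280, -0.0060)
(τ − ω×Iω)/I = (2.1950, 0.4400, -4.3500)
ω + α·dt = (0.5439, 0.4088, 1.3130)
Hamilton product q⊗(0,ω) = (-0.3535535, -0.3535535, -1.2727926, -0.7071070)
q + ½dt·q⊗(0,ω), renormalized = (-0.7106, 0.7035, -0.0127, -0.0071)
linear accel F/m = (-0.7500, -0.9000, -0.2000)
new position p' = (1.0960, 0.3340, 2.0660)
v' = v + a·dt = (-0.2150, 1.6820, -1.7040)

p' = (1.0960, 0.3340, 2.0660)
q' = (-0.7106, 0.7035, -0.0127, -0.0071)
v' = (-0.2150, 1.6820, -1.7040)
ω' = (0.5439, 0.4088, 1.3130)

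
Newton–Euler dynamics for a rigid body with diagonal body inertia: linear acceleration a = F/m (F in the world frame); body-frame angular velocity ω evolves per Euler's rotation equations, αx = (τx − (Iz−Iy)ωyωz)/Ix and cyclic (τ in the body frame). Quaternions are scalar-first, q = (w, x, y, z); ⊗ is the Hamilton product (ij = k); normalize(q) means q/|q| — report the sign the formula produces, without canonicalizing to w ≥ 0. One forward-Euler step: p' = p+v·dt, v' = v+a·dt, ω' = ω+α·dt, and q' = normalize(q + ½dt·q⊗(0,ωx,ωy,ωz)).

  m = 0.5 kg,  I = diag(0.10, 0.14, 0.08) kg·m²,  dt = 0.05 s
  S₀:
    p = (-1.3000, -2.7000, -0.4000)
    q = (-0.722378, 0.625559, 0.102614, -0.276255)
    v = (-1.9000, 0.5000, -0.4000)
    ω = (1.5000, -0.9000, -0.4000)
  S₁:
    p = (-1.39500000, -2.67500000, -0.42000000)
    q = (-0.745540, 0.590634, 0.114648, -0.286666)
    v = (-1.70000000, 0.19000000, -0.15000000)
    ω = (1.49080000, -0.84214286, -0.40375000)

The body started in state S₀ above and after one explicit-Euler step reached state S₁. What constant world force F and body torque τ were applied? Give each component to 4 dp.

F = (2.0000, -3.1000, 2.5000)
τ = (-0.0400, 0.1500, -0.0600)

rate change Δω = (-0.00920000, 0.05785714, -0.00375000)
gyro term ω₀×Iω₀ = (-0.0216, -0.0120, -0.0540)
τ = I·(Δω/dt) + ω₀×(Iω₀) = (-0.0400, 0.1500, -0.0600)
v₁ − v₀ = (0.20000000, -0.31000000, 0.25000000)
F = m·Δv/dt = (2.0000, -3.1000, 2.5000)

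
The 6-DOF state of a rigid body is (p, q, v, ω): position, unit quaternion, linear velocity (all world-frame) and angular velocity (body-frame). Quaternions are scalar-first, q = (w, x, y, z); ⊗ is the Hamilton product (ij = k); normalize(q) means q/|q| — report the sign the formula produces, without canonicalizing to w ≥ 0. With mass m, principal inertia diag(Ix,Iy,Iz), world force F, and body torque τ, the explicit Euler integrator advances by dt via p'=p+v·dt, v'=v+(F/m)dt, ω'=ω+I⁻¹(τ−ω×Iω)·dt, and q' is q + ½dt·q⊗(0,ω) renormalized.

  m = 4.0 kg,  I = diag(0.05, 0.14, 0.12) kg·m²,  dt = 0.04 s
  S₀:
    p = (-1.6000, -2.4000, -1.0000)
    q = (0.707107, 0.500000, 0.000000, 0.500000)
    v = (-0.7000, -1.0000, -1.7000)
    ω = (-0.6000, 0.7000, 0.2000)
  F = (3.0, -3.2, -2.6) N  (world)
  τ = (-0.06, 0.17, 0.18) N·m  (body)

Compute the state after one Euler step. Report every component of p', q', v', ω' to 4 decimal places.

linear accel F/m = (0.7500, -0.8000, -0.6500)
p' = p + v·dt = (-1.6280, -2.4400, -1.0680)
new velocity v' = (-0.6700, -1.0320, -1.7260)
gyro term ω×Iω = (-0.0028, 0.0084, -0.0378)
α = I⁻¹(τ − ω×Iω) = (-1.1440, 1.1543, 1.8150)
ω + α·dt = (-0.6458, 0.7462, 0.2726)
Hamilton product q⊗(0,ω) = (0.2000000, -0.7742642, 0.0949749, 0.4914214)
updated quaternion q' = (0.7110, 0.4844, 0.0019, 0.5097)

p' = (-1.6280, -2.4400, -1.0680)
q' = (0.7110, 0.4844, 0.0019, 0.5097)
v' = (-0.6700, -1.0320, -1.7260)
ω' = (-0.6458, 0.7462, 0.2726)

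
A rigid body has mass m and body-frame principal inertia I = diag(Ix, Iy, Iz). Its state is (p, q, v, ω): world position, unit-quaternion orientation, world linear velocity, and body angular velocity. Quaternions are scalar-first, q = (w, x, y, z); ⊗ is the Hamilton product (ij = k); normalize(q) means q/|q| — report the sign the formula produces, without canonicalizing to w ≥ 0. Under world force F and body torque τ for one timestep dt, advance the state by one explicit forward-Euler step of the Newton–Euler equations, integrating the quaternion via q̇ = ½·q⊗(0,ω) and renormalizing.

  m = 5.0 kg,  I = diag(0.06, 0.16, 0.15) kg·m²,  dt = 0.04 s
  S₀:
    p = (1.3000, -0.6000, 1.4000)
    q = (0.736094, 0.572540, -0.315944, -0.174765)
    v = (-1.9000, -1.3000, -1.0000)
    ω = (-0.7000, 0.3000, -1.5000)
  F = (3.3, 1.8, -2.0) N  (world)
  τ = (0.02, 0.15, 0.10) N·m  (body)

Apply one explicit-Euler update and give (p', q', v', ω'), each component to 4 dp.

a = (0.6600, 0.3600, -0.4000)
p + v·dt = (1.2240, -0.6520, 1.3600)
new velocity v' = (-1.8736, -1.2856, -1.0160)
gyro term ω×Iω = (0.0045, -0.0945, -0.0210)
α = I⁻¹(τ − ω×Iω) = (0.2583, 1.5281, 0.8067)
ω + α·dt = (-0.6897, 0.3611, -1.4677)
Hamilton product q⊗(0,ω) = (0.2334137, 0.0110797, 1.2019737, -1.1535398)
q + ½dt·q⊗(0,ω), renormalized = (0.7403, 0.5724, -0.2917, -0.1977)

p' = (1.2240, -0.6520, 1.3600)
q' = (0.7403, 0.5724, -0.2917, -0.1977)
v' = (-1.8736, -1.2856, -1.0160)
ω' = (-0.6897, 0.3611, -1.4677)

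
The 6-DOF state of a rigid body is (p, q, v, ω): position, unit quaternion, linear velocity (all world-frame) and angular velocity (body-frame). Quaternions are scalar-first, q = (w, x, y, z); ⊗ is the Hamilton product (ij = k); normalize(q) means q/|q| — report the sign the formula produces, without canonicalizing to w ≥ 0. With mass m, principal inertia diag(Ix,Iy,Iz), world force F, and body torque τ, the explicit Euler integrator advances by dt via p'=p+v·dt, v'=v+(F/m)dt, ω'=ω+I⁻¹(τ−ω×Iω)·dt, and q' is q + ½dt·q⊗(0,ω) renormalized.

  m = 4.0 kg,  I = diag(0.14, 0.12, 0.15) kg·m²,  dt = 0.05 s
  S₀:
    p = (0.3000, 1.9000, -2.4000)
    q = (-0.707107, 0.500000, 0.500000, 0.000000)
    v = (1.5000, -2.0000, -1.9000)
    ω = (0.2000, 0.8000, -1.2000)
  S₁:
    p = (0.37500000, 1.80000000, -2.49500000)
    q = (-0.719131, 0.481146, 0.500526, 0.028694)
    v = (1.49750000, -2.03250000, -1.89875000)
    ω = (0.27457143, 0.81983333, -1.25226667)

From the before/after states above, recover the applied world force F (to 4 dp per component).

F = (-0.2000, -2.6000, 0.1000)

velocity change Δv = (-0.00250000, -0.03250000, 0.00125000)
applied force F = (-0.2000, -2.6000, 0.1000)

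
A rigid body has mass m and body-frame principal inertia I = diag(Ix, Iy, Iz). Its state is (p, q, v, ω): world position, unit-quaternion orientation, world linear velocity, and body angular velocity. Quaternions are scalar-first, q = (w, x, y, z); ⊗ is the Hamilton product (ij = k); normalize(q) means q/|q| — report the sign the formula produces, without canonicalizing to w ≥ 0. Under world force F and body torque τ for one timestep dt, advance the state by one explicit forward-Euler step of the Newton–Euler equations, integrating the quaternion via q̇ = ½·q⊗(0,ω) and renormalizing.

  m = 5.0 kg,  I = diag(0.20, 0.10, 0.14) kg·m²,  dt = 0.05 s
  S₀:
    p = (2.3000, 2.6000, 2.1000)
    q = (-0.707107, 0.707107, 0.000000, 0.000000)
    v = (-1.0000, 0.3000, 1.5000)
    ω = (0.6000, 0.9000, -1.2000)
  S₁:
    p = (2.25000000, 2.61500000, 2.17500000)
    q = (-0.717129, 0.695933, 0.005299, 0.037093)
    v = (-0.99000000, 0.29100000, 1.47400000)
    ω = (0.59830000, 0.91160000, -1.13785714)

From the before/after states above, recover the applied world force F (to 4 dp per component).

velocity change Δv = (0.01000000, -0.00900000, -0.02600000)
F = m·Δv/dt = (1.0000, -0.9000, -2.6000)

F = (1.0000, -0.9000, -2.6000)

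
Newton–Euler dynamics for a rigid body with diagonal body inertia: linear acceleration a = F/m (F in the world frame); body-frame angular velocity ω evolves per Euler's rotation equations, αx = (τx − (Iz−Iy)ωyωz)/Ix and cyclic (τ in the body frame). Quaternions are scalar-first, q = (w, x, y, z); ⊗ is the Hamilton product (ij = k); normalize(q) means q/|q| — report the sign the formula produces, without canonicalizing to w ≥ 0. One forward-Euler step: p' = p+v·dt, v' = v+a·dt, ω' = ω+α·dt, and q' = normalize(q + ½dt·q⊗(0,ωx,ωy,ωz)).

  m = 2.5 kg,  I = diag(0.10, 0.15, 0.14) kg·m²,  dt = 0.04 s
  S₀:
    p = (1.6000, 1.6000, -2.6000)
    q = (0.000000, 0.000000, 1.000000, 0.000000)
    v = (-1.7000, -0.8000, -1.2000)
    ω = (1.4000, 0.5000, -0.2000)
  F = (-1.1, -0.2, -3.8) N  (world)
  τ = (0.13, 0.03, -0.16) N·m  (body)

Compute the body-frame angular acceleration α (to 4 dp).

α = (1.2900, 0.1253, -1.3929)

ω×(Iω) gyroscopic = (0.0010, 0.0112, 0.0350)
(τ − ω×Iω)/I = (1.2900, 0.1253, -1.3929)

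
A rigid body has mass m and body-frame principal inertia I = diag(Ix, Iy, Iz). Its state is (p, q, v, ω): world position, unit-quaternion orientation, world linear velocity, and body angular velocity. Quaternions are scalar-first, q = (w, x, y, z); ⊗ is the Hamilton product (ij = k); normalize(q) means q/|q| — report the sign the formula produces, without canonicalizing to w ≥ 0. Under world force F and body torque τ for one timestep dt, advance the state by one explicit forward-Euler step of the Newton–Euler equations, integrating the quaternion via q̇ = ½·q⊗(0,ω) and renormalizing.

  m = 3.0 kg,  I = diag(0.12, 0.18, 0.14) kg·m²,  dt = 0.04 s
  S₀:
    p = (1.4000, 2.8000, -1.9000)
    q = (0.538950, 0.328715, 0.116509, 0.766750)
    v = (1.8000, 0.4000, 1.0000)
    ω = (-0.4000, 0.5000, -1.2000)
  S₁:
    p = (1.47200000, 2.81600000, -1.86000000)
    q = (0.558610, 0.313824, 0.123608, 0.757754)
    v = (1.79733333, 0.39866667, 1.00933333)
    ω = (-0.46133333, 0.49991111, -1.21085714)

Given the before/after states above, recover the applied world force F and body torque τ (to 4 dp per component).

velocity change Δv = (-0.00266667, -0.00133333, 0.00933333)
F = m·Δv/dt = (-0.2000, -0.1000, 0.7000)
ω₁ − ω₀ = (-0.06133333, -0.00008889, -0.01085714)
ω₀×(Iω₀) = (0.0240, -0.0096, -0.0120)
I·α + gyro = (-0.1600, -0.0100, -0.0500)

F = (-0.2000, -0.1000, 0.7000)
τ = (-0.1600, -0.0100, -0.0500)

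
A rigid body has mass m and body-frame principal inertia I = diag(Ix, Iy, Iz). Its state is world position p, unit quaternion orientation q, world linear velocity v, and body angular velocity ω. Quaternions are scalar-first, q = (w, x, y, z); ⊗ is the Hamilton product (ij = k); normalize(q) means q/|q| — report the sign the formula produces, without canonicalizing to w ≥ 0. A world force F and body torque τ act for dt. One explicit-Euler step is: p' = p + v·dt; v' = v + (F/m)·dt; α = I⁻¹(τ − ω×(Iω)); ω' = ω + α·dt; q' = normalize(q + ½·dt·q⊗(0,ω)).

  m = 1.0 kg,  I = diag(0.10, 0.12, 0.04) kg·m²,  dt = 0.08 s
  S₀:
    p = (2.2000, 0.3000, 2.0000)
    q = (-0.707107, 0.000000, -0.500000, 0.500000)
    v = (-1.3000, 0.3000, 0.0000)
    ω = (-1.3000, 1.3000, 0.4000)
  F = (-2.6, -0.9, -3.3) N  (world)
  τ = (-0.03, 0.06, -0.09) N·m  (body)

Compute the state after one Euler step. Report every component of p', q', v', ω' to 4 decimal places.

p' = (2.0960, 0.3240, 2.0000)
q' = (-0.6872, 0.0028, -0.5612, 0.4614)
v' = (-1.5080, 0.2280, -0.2640)
ω' = (-1.2907, 1.3608, 0.2876)

precession coupling ω×(Iω) = (-0.0416, -0.0312, -0.0338)
α = I⁻¹(τ − ω×Iω) = (0.1160, 0.7600, -1.4050)
new body rate ω' = (-1.2907, 1.3608, 0.2876)
Hamilton product q⊗(0,ω) = (0.4500000, 0.0692391, -1.5692391, -0.9328428)
updated quaternion q' = (-0.6872, 0.0028, -0.5612, 0.4614)
linear accel F/m = (-2.6000, -0.9000, -3.3000)
p + v·dt = (2.0960, 0.3240, 2.0000)
v' = v + a·dt = (-1.5080, 0.2280, -0.2640)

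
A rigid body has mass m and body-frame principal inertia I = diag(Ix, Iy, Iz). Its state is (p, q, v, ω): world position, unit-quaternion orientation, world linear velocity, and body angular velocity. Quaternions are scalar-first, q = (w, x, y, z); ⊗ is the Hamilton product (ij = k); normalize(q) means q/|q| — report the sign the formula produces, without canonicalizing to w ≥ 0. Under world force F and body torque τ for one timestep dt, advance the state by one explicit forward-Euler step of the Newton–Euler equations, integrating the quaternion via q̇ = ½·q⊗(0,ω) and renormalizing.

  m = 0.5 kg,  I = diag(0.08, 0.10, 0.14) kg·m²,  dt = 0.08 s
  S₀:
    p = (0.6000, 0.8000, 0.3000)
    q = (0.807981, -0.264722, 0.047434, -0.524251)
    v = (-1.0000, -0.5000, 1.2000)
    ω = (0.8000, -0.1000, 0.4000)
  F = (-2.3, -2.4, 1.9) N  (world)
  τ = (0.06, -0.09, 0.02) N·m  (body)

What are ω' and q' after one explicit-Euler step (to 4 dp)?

ω' = (0.8616, -0.1566, 0.4123)
q' = (0.8245, -0.2400, 0.0316, -0.5115)

gyro term ω×Iω = (-0.0016, -0.0192, -0.0016)
(τ − ω×Iω)/I = (0.7700, -0.7080, 0.1543)
ω + α·dt = (0.8616, -0.1566, 0.4123)
q⊗(0,ω) = (0.4262214, 0.6129333, -0.3943101, 0.3117174)
q + ½dt·q⊗(0,ω), renormalized = (0.8245, -0.2400, 0.0316, -0.5115)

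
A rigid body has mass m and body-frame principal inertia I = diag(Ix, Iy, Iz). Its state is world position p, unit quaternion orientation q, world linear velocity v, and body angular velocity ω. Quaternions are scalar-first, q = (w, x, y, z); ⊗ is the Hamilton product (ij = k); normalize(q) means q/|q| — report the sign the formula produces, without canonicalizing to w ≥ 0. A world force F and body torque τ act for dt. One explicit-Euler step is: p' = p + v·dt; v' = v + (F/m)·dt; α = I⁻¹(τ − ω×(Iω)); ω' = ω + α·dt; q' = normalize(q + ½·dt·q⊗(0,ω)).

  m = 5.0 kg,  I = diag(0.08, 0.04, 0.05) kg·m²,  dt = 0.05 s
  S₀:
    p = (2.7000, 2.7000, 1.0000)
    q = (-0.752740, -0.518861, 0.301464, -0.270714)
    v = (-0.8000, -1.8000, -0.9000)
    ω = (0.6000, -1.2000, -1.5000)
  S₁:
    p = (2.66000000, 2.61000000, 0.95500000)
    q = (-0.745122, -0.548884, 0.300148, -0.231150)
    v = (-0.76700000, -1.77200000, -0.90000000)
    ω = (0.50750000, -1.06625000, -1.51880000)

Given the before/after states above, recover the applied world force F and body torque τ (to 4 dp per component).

F = (3.3000, 2.8000, 0.0000)
τ = (-0.1300, 0.0800, 0.0100)

rate change Δω = (-0.09250000, 0.13375000, -0.01880000)
precession coupling = (0.0180, -0.0270, 0.0288)
applied torque τ = (-0.1300, 0.0800, 0.0100)
velocity change Δv = (0.03300000, 0.02800000, 0.00000000)
applied force F = (3.3000, 2.8000, 0.0000)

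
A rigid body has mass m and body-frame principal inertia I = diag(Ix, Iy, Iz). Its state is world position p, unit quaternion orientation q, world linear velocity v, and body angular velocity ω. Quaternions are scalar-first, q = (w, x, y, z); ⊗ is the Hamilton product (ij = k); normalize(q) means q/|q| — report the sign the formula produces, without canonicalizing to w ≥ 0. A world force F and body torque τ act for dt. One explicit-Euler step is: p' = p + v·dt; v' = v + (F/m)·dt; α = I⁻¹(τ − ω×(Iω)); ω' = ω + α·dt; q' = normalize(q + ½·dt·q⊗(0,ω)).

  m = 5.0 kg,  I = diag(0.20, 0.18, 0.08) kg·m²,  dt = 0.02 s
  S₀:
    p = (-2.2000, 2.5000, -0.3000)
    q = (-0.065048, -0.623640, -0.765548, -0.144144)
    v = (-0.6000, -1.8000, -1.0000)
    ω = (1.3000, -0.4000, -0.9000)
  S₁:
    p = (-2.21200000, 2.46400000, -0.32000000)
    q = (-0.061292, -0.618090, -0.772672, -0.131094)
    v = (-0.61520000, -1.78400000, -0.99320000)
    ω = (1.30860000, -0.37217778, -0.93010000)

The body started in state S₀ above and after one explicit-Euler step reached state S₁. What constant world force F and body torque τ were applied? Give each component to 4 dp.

F = (-3.8000, 4.0000, 1.7000)
τ = (0.0500, 0.1100, -0.1100)

velocity change Δv = (-0.01520000, 0.01600000, 0.00680000)
F = m·Δv/dt = (-3.8000, 4.0000, 1.7000)
rate change Δω = (0.00860000, 0.02782222, -0.03010000)
gyro term ω₀×Iω₀ = (-0.0360, -0.1404, 0.0104)
I·α + gyro = (0.0500, 0.1100, -0.1100)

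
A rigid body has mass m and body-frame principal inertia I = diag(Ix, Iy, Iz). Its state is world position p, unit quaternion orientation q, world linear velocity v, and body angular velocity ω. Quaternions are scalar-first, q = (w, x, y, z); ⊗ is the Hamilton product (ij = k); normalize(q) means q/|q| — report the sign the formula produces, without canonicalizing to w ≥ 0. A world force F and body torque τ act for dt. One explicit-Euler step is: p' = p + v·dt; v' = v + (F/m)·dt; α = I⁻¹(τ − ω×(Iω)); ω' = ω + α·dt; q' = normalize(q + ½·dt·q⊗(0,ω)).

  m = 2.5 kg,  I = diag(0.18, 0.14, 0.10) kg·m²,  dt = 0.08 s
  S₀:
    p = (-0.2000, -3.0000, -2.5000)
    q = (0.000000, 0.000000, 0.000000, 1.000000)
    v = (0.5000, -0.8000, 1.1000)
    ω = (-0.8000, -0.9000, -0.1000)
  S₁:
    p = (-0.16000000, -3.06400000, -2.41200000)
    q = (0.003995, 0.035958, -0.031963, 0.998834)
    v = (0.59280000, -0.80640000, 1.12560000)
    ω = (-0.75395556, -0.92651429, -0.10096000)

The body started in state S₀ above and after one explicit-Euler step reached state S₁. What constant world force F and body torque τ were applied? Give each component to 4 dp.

Δω = ω₁−ω₀ = (0.04604444, -0.02651429, -0.00096000)
I·α + gyro = (0.1000, -0.0400, -0.0300)
velocity change Δv = (0.09280000, -0.00640000, 0.02560000)
F = m·Δv/dt = (2.9000, -0.2000, 0.8000)

F = (2.9000, -0.2000, 0.8000)
τ = (0.1000, -0.0400, -0.0300)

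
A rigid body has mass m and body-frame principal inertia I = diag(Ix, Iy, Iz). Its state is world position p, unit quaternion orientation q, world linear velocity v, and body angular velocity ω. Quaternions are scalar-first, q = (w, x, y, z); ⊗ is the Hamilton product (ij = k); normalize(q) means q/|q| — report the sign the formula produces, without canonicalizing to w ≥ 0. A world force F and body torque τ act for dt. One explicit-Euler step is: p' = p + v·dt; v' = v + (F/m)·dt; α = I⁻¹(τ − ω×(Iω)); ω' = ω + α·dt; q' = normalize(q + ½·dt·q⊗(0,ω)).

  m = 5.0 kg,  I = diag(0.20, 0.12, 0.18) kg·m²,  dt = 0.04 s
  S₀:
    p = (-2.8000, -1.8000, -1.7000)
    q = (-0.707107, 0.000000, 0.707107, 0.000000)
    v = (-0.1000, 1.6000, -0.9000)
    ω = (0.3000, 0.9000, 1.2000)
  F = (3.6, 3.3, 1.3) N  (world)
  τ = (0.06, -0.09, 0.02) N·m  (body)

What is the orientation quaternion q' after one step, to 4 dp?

q' = (-0.7195, 0.0127, 0.6941, -0.0212)

q⊗(0,ω) = (-0.6363963, 0.6363963, -0.6363963, -1.0606605)
q + ½dt·q⊗(0,ω), renormalized = (-0.7195, 0.0127, 0.6941, -0.0212)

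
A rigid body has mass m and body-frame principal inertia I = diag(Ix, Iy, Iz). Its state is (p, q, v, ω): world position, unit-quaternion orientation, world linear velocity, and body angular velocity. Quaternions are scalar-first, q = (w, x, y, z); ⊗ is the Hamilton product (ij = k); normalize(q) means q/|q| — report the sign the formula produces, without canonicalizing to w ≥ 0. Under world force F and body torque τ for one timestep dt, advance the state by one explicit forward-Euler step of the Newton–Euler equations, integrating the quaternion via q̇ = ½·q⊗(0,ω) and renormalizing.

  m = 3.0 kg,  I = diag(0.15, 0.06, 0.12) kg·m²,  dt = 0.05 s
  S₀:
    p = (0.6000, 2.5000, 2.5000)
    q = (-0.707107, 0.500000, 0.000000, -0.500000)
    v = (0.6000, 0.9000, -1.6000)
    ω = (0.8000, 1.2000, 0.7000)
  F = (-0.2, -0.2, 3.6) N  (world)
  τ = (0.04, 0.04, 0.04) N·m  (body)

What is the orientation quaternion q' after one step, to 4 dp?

q⊗(0,ω) = (-0.0500000, 0.0343144, -1.5985284, 0.1050251)
updated quaternion q' = (-0.7078, 0.5005, -0.0399, -0.4970)

q' = (-0.7078, 0.5005, -0.0399, -0.4970)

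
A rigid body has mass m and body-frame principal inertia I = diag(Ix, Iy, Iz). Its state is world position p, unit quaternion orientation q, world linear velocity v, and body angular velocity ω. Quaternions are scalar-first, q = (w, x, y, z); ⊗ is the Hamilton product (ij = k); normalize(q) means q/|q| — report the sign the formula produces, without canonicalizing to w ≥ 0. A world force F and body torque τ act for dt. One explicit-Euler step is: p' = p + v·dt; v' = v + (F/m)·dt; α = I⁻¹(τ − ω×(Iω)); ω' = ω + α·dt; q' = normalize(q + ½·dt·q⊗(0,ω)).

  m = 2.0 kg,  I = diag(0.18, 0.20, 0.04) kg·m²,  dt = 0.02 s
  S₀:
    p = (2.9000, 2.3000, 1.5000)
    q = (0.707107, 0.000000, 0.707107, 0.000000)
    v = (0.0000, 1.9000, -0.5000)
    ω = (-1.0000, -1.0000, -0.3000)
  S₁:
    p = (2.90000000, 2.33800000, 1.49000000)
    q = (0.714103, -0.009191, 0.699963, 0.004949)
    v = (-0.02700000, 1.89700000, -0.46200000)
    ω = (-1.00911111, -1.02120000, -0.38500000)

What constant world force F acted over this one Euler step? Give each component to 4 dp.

Δv = v₁−v₀ = (-0.02700000, -0.00300000, 0.03800000)
m·(v₁−v₀)/dt = (-2.7000, -0.3000, 3.8000)

F = (-2.7000, -0.3000, 3.8000)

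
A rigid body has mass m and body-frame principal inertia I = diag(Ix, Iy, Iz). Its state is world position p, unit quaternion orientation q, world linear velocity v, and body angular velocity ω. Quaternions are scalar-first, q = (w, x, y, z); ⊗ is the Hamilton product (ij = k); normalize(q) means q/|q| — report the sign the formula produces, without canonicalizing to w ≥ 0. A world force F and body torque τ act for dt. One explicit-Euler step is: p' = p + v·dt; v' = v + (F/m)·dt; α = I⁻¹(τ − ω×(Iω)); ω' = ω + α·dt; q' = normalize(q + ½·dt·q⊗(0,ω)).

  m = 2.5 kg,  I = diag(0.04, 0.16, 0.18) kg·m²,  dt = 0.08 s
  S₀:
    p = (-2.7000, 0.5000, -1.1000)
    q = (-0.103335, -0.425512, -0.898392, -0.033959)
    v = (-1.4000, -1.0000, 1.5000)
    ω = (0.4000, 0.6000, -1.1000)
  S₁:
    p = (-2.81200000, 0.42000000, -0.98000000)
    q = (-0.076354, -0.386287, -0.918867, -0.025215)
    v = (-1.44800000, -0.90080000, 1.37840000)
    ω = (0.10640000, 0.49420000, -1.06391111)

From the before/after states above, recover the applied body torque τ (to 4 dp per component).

rate change Δω = (-0.29360000, -0.10580000, 0.03608889)
gyro term ω₀×Iω₀ = (-0.0132, 0.0616, 0.0288)
I·α + gyro = (-0.1600, -0.1500, 0.1100)

τ = (-0.1600, -0.1500, 0.1100)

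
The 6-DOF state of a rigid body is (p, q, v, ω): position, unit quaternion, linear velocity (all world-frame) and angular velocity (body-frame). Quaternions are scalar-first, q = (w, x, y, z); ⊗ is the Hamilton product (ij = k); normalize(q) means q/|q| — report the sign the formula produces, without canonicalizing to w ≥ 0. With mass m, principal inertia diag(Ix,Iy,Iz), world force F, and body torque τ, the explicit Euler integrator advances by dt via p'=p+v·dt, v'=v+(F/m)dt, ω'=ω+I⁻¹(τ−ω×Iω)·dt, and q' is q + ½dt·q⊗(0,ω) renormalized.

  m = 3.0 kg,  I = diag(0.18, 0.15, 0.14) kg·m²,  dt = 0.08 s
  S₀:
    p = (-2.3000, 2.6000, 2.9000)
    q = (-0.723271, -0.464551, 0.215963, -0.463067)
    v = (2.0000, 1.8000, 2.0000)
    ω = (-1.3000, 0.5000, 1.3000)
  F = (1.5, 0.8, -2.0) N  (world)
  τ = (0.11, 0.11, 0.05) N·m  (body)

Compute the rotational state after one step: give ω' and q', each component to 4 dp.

ω' = (-1.2482, 0.5947, 1.3174)
q' = (-0.7256, -0.4053, 0.2490, -0.4973)

precession coupling ω×(Iω) = (-0.0065, -0.0676, 0.0195)
α = I⁻¹(τ − ω×Iω) = (0.6472, 1.1840, 0.2179)
new body rate ω' = (-1.2482, 0.5947, 1.3174)
q⊗(0,ω) = (-0.1099107, 1.4525377, 0.8442679, -0.8917759)
updated quaternion q' = (-0.7256, -0.4053, 0.2490, -0.4973)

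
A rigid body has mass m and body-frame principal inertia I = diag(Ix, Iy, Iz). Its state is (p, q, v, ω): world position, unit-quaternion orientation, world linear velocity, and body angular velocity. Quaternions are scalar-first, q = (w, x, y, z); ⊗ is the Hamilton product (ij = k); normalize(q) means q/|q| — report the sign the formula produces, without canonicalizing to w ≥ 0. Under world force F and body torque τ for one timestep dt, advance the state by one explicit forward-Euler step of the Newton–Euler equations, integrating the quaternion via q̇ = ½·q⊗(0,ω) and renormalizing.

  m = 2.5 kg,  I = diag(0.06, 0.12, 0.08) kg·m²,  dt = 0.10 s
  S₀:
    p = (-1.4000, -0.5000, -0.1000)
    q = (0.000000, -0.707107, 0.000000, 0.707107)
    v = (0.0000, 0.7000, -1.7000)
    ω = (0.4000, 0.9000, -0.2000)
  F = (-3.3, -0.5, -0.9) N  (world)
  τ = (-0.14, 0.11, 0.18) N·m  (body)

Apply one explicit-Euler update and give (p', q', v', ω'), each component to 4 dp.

p' = (-1.4000, -0.4300, -0.2700)
q' = (0.0212, -0.7380, 0.0071, 0.6744)
v' = (-0.1320, 0.6800, -1.7360)
ω' = (0.1547, 0.9903, -0.0020)

gyro term ω×Iω = (0.0072, 0.0016, 0.0216)
angular accel α = (-2.4533, 0.9033, 1.9800)
new body rate ω' = (0.1547, 0.9903, -0.0020)
q⊗(0,ω) = (0.4242642, -0.6363963, 0.1414214, -0.6363963)
updated quaternion q' = (0.0212, -0.7380, 0.0071, 0.6744)
linear accel F/m = (-1.3200, -0.2000, -0.3600)
new position p' = (-1.4000, -0.4300, -0.2700)
v' = v + a·dt = (-0.1320, 0.6800, -1.7360)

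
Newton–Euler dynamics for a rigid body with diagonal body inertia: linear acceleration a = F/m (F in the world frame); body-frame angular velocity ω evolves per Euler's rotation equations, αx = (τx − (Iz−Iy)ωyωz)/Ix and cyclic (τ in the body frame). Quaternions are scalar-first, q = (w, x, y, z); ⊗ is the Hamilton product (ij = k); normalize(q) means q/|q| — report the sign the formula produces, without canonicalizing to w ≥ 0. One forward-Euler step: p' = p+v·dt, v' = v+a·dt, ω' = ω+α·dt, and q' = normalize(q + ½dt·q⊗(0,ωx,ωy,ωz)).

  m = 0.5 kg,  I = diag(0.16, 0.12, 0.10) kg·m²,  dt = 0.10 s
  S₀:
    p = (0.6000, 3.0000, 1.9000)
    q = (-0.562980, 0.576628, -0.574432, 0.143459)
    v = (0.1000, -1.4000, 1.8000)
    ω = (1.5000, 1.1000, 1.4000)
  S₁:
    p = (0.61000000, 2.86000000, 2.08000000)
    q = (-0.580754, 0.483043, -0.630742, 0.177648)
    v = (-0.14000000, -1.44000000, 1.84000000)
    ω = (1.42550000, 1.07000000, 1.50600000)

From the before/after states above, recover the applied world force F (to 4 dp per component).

F = (-1.2000, -0.2000, 0.2000)

v₁ − v₀ = (-0.24000000, -0.04000000, 0.04000000)
applied force F = (-1.2000, -0.2000, 0.2000)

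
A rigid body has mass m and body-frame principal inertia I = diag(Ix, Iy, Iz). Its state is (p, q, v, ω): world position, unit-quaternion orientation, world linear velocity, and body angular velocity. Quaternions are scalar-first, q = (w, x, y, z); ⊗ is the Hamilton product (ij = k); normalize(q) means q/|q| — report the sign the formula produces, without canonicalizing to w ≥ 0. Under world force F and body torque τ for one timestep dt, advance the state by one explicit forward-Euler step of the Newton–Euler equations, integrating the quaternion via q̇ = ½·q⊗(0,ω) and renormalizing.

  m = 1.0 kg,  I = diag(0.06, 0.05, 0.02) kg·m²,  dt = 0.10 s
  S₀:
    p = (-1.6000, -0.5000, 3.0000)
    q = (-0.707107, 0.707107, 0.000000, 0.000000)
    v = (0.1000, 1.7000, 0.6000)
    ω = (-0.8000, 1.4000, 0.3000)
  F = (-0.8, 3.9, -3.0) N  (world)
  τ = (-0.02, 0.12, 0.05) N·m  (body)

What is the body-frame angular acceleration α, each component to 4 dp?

precession coupling ω×(Iω) = (-0.0126, -0.0096, 0.0112)
α = I⁻¹(τ − ω×Iω) = (-0.1233, 2.5920, 1.9400)

α = (-0.1233, 2.5920, 1.9400)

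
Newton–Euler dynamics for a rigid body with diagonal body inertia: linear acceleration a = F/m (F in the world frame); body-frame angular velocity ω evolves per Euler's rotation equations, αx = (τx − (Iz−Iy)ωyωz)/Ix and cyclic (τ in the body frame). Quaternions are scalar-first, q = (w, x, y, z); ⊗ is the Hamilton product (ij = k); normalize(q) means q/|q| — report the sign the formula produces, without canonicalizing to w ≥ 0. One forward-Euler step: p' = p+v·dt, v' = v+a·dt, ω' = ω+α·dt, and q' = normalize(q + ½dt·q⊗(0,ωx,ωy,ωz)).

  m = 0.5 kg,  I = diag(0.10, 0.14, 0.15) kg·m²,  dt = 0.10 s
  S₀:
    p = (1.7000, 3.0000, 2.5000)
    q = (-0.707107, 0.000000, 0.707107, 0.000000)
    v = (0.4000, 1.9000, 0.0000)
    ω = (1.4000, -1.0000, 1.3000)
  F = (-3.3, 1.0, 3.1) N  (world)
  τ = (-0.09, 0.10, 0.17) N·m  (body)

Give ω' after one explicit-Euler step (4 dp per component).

ω×(Iω) gyroscopic = (-0.0130, -0.0910, -0.0560)
(τ − ω×Iω)/I = (-0.7700, 1.3643, 1.5067)
ω' = ω + α·dt = (1.3230, -0.8636, 1.4507)

ω' = (1.3230, -0.8636, 1.4507)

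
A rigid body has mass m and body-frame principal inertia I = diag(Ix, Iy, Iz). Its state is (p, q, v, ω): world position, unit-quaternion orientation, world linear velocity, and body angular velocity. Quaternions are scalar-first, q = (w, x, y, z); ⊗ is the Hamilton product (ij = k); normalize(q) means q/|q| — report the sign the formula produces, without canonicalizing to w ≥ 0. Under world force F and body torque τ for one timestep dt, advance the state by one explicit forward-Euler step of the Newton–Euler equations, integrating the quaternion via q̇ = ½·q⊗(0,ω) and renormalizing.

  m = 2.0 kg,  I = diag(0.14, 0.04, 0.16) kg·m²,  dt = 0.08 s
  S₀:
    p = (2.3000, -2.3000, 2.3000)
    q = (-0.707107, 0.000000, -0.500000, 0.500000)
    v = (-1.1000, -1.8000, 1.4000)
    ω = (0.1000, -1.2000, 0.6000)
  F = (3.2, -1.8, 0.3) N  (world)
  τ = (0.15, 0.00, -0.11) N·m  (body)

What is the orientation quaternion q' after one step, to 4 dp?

q' = (-0.7420, 0.0092, -0.4634, 0.4843)

2q̇ = q⊗(0,ω) = (-0.9000000, 0.2292893, 0.8985284, -0.3742642)
updated quaternion q' = (-0.7420, 0.0092, -0.4634, 0.4843)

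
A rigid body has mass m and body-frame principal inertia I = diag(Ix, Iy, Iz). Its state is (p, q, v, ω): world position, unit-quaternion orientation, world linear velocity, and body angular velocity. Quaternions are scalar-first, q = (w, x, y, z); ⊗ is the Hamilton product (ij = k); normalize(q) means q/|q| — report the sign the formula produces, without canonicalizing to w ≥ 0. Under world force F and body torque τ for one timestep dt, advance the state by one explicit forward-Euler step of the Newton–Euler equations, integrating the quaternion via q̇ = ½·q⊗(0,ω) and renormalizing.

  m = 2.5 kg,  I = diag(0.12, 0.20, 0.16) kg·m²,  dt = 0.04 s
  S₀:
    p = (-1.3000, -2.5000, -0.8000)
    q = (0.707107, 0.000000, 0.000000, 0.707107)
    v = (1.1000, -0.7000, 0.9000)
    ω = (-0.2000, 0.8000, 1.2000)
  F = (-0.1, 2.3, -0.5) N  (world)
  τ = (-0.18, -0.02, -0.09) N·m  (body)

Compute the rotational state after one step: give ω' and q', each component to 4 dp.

ω' = (-0.2472, 0.7941, 1.1807)
q' = (0.6898, -0.0141, 0.0085, 0.7238)

gyro term ω×Iω = (-0.0384, 0.0096, -0.0128)
α = I⁻¹(τ − ω×Iω) = (-1.1800, -0.1480, -0.4825)
new body rate ω' = (-0.2472, 0.7941, 1.1807)
Hamilton product q⊗(0,ω) = (-0.8485284, -0.7071070, 0.4242642, 0.8485284)
updated quaternion q' = (0.6898, -0.0141, 0.0085, 0.7238)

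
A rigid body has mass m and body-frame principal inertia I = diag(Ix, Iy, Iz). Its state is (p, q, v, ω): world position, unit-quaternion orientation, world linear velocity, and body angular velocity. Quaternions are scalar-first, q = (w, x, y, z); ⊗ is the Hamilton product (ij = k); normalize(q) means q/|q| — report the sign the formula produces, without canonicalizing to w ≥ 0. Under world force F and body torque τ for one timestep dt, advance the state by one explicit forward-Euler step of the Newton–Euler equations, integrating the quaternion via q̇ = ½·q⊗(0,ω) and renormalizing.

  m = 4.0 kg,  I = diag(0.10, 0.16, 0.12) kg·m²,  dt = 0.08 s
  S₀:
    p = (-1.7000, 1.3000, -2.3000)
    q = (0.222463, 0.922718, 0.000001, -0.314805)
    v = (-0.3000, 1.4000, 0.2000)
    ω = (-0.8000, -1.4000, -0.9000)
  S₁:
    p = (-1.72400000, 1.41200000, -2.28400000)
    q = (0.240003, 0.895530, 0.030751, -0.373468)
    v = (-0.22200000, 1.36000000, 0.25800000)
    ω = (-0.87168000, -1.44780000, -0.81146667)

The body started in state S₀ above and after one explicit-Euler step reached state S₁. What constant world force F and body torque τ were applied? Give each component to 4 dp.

F = (3.9000, -2.0000, 2.9000)
τ = (-0.1400, -0.1100, 0.2000)

ω₁ − ω₀ = (-0.07168000, -0.04780000, 0.08853333)
gyro term ω₀×Iω₀ = (-0.0504, -0.0144, 0.0672)
τ = I·(Δω/dt) + ω₀×(Iω₀) = (-0.1400, -0.1100, 0.2000)
velocity change Δv = (0.07800000, -0.04000000, 0.05800000)
F = m·Δv/dt = (3.9000, -2.0000, 2.9000)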